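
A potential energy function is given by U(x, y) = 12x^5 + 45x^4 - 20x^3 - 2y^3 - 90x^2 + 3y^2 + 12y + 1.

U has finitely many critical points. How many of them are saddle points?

U separates as a function of x plus a function of y, so ∇U=0 decouples.
∂U/∂x = 60x(x - 1)(x + 1)(x + 3) = 0 at x ∈ {-3, -1, 0, 1}; ∂U/∂y = -6(y - 2)(y + 1) = 0 at y ∈ {-1, 2}.
The Hessian is diagonal: diag(U_xx, U_yy). Second derivatives: U_xx(-3)=-1440, U_xx(-1)=240, U_xx(0)=-180, U_xx(1)=480; U_yy(-1)=18, U_yy(2)=-18.
Saddle points occur where the two diagonal entries have opposite signs: (-3, -1), (-1, 2), (0, -1), (1, 2). Count: 4.

4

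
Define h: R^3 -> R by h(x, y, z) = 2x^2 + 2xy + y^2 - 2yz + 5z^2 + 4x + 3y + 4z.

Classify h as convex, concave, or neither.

convex

h is quadratic, so its Hessian is the constant matrix H = [[4, 2, 0], [2, 2, -2], [0, -2, 10]].
Leading principal minors: 4, 4, 24.
All positive ⇒ H ≻ 0 ⇒ convex.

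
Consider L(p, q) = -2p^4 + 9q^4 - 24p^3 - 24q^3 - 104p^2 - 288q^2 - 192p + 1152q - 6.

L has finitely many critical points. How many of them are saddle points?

5

L separates as a function of p plus a function of q, so ∇L=0 decouples.
∂L/∂p = -8(p + 2)(p + 3)(p + 4) = 0 at p ∈ {-4, -3, -2}; ∂L/∂q = 36(q - 4)(q - 2)(q + 4) = 0 at q ∈ {-4, 2, 4}.
The Hessian is diagonal: diag(L_pp, L_qq). Second derivatives: L_pp(-4)=-16, L_pp(-3)=8, L_pp(-2)=-16; L_qq(-4)=1728, L_qq(2)=-432, L_qq(4)=576.
Saddle points occur where the two diagonal entries have opposite signs: (-4, -4), (-4, 4), (-3, 2), (-2, -4), (-2, 4). Count: 5.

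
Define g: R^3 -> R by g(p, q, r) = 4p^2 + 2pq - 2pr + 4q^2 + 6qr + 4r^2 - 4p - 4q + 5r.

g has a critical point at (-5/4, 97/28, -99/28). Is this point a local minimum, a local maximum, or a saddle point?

The Hessian is constant: H = [[8, 2, -2], [2, 8, 6], [-2, 6, 8]].
Leading principal minors: Δ₁ = 8, Δ₂ = 60, Δ₃ = 112.
All leading minors are positive, so H is positive definite: a local minimum.

local minimum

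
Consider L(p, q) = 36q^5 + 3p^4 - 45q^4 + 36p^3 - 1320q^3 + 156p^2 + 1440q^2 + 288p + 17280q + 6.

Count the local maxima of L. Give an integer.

L separates as a function of p plus a function of q, so ∇L=0 decouples.
∂L/∂p = 12(p + 2)(p + 3)(p + 4) = 0 at p ∈ {-4, -3, -2}; ∂L/∂q = 180(q - 4)(q - 3)(q + 2)(q + 4) = 0 at q ∈ {-4, -2, 3, 4}.
The Hessian is diagonal: diag(L_pp, L_qq). Second derivatives: L_pp(-4)=24, L_pp(-3)=-12, L_pp(-2)=24; L_qq(-4)=-20160, L_qq(-2)=10800, L_qq(3)=-6300, L_qq(4)=8640.
Local maxima occur where both diagonal entries negative: (-3, -4), (-3, 3). Count: 2.

2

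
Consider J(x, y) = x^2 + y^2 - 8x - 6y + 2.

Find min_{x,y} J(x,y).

-23

J(x,y) separates as P(x) + Q(y) + 2, so its minimum is min P + min Q + 2.
P'(x) = 2x - 8 vanishes at x ∈ {4}; Q'(y) = 2y - 6 vanishes at y ∈ {3}.
Local minima of P (where P''>0): P(4)=-16. Local minima of Q: Q(3)=-9.
So the global minimum of J is P(4) + Q(3) + 2 = -16 − 9 + 2 = -23, attained at (4, 3).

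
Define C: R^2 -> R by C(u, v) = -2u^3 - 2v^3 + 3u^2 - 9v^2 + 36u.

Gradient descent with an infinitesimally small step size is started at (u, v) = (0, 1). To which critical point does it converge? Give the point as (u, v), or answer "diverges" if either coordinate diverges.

C is separable, so gradient descent decouples: u follows -∂C/∂u, v follows -∂C/∂v.
∂C/∂u = -6(u - 3)(u + 2); at u=0 this is 36, so u decreases.
∂C/∂v = -6v(v + 3); at v=1 this is -24, so v increases.
The v-coordinate has no critical point in that direction and runs off to infinity.

diverges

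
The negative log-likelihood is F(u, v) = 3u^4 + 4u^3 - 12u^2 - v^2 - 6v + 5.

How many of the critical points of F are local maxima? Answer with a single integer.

F separates as a function of u plus a function of v, so ∇F=0 decouples.
∂F/∂u = 12u(u - 1)(u + 2) = 0 at u ∈ {-2, 0, 1}; ∂F/∂v = -2(v + 3) = 0 at v ∈ {-3}.
The Hessian is diagonal: diag(F_uu, F_vv). Second derivatives: F_uu(-2)=72, F_uu(0)=-24, F_uu(1)=36; F_vv(-3)=-2.
Local maxima occur where both diagonal entries negative: (0, -3). Count: 1.

1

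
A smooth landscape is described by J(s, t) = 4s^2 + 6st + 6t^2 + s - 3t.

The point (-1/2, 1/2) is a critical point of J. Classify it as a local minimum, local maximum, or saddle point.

local minimum

The Hessian of J is constant: H = [[8, 6], [6, 12]].
det(H) = 8·12 − 6² = 60.
det(H) > 0 and tr(H) = 20 > 0, so H is positive definite and the point is a local minimum.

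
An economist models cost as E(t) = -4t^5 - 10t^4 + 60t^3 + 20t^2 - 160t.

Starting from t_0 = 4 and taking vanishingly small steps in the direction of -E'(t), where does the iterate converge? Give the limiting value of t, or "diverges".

diverges

E'(t) = -20(t - 2)(t - 1)(t + 1)(t + 4), so E'(4) = -4800.
Gradient descent moves in the -E' direction, i.e. t is increasing.
There is no critical point above t=4, and E' keeps the same sign, so the iterate runs off to +∞.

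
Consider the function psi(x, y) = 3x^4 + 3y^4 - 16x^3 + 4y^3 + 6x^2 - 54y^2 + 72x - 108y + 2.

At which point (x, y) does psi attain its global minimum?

(-1, 3)

psi(x,y) separates as P(x) + Q(y) + 2, so its minimum is min P + min Q + 2.
P'(x) = 12(x - 3)(x - 2)(x + 1) vanishes at x ∈ {-1, 2, 3}; Q'(y) = 12(y - 3)(y + 1)(y + 3) vanishes at y ∈ {-3, -1, 3}.
Local minima of P (where P''>0): P(-1)=-47, P(3)=81. Local minima of Q: Q(-3)=-27, Q(3)=-459.
So the global minimum of psi is P(-1) + Q(3) + 2 = -47 − 459 + 2 = -504, attained at (-1, 3).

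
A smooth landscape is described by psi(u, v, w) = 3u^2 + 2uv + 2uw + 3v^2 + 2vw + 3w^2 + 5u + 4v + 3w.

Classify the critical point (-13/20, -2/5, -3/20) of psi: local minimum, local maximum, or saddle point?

The Hessian is constant: H = [[6, 2, 2], [2, 6, 2], [2, 2, 6]].
Leading principal minors: Δ₁ = 6, Δ₂ = 32, Δ₃ = 160.
All leading minors are positive, so H is positive definite: a local minimum.

local minimum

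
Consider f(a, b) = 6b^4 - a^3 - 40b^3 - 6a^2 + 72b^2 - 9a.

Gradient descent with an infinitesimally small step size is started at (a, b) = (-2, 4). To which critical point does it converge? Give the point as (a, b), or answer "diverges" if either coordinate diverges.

(-3, 3)

f is separable, so gradient descent decouples: a follows -∂f/∂a, b follows -∂f/∂b.
∂f/∂a = -3(a + 1)(a + 3); at a=-2 this is 3, so a decreases.
∂f/∂b = 24b(b - 3)(b - 2); at b=4 this is 192, so b decreases.
a converges to its nearest critical value -3 (a local min of the a-part); b converges to 3. The iterate converges to (-3, 3).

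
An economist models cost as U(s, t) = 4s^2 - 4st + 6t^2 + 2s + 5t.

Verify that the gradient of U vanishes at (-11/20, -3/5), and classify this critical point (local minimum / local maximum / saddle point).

∇U = (8s - 4t + 2, -4s + 12t + 5); substituting (-11/20, -3/5) gives ∇U = (0, 0), so (-11/20, -3/5) is indeed a critical point.
The Hessian of U is constant: H = [[8, -4], [-4, 12]].
det(H) = 8·12 − (-4)² = 80.
det(H) > 0 and tr(H) = 20 > 0, so H is positive definite and the point is a local minimum.

local minimum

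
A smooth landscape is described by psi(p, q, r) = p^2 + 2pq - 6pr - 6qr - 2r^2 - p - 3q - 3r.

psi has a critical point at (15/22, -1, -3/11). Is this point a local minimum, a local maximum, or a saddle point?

saddle point

The Hessian is constant: H = [[2, 2, -6], [2, 0, -6], [-6, -6, -4]].
Leading principal minors: Δ₁ = 2, Δ₂ = -4, Δ₃ = 88.
The minors fit neither the all-positive nor the alternating-sign pattern, so H is indefinite: a saddle point.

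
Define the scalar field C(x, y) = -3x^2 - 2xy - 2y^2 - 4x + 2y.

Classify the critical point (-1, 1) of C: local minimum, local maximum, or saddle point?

The Hessian of C is constant: H = [[-6, -2], [-2, -4]].
det(H) = (-6)·(-4) − (-2)² = 20.
det(H) > 0 and tr(H) = -10 < 0, so H is negative definite and the point is a local maximum.

local maximum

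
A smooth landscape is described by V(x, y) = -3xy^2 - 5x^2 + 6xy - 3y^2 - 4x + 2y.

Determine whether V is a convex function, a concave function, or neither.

neither

The term -3xy^2 is cubic, so the Hessian is not constant.
∂²V/∂y² = -6x - 6, which takes both signs as x varies (negative for sufficiently large x). A diagonal entry of the Hessian changing sign means the Hessian is neither positive- nor negative-semidefinite on all of R^2.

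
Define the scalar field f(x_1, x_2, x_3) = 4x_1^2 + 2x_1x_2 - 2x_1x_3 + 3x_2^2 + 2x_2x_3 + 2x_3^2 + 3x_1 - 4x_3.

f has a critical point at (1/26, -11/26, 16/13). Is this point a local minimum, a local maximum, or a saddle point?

The Hessian is constant: H = [[8, 2, -2], [2, 6, 2], [-2, 2, 4]].
Leading principal minors: Δ₁ = 8, Δ₂ = 44, Δ₃ = 104.
All leading minors are positive, so H is positive definite: a local minimum.

local minimum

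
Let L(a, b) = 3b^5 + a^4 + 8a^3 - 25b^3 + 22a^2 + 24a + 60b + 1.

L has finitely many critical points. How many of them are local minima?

L separates as a function of a plus a function of b, so ∇L=0 decouples.
∂L/∂a = 4(a + 1)(a + 2)(a + 3) = 0 at a ∈ {-3, -2, -1}; ∂L/∂b = 15(b - 2)(b - 1)(b + 1)(b + 2) = 0 at b ∈ {-2, -1, 1, 2}.
The Hessian is diagonal: diag(L_aa, L_bb). Second derivatives: L_aa(-3)=8, L_aa(-2)=-4, L_aa(-1)=8; L_bb(-2)=-180, L_bb(-1)=90, L_bb(1)=-90, L_bb(2)=180.
Local minima occur where both diagonal entries positive: (-3, -1), (-3, 2), (-1, -1), (-1, 2). Count: 4.

4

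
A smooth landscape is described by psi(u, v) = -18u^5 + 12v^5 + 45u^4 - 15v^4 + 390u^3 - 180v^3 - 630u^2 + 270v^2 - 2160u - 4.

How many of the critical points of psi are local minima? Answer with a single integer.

4

psi separates as a function of u plus a function of v, so ∇psi=0 decouples.
∂psi/∂u = -90(u - 4)(u - 2)(u + 1)(u + 3) = 0 at u ∈ {-3, -1, 2, 4}; ∂psi/∂v = 60v(v - 3)(v - 1)(v + 3) = 0 at v ∈ {-3, 0, 1, 3}.
The Hessian is diagonal: diag(psi_uu, psi_vv). Second derivatives: psi_uu(-3)=6300, psi_uu(-1)=-2700, psi_uu(2)=2700, psi_uu(4)=-6300; psi_vv(-3)=-4320, psi_vv(0)=540, psi_vv(1)=-480, psi_vv(3)=2160.
Local minima occur where both diagonal entries positive: (-3, 0), (-3, 3), (2, 0), (2, 3). Count: 4.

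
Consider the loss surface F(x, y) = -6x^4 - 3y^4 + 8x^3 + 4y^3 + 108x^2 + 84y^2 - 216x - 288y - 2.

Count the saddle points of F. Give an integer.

4

F separates as a function of x plus a function of y, so ∇F=0 decouples.
∂F/∂x = -24(x - 3)(x - 1)(x + 3) = 0 at x ∈ {-3, 1, 3}; ∂F/∂y = -12(y - 3)(y - 2)(y + 4) = 0 at y ∈ {-4, 2, 3}.
The Hessian is diagonal: diag(F_xx, F_yy). Second derivatives: F_xx(-3)=-576, F_xx(1)=192, F_xx(3)=-288; F_yy(-4)=-504, F_yy(2)=72, F_yy(3)=-84.
Saddle points occur where the two diagonal entries have opposite signs: (-3, 2), (1, -4), (1, 3), (3, 2). Count: 4.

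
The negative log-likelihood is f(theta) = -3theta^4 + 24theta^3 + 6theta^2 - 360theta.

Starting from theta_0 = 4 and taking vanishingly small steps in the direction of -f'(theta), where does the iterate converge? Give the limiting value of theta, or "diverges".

f'(theta) = -12(theta - 5)(theta - 3)(theta + 2), so f'(4) = 72.
Gradient descent moves in the -f' direction, i.e. theta is decreasing.
The nearest critical point in that direction is theta = 3, where f'' = 120 > 0 (a local minimum). The iterate converges there.

3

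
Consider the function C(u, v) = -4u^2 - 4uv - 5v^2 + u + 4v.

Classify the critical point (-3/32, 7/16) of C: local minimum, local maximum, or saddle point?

The Hessian of C is constant: H = [[-8, -4], [-4, -10]].
det(H) = (-8)·(-10) − (-4)² = 64.
det(H) > 0 and tr(H) = -18 < 0, so H is negative definite and the point is a local maximum.

local maximum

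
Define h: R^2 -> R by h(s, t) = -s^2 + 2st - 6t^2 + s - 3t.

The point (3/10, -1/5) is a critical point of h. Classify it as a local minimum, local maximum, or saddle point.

The Hessian of h is constant: H = [[-2, 2], [2, -12]].
det(H) = (-2)·(-12) − 2² = 20.
det(H) > 0 and tr(H) = -14 < 0, so H is negative definite and the point is a local maximum.

local maximum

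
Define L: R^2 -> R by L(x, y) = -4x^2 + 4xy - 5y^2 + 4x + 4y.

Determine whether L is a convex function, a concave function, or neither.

L is quadratic, so its Hessian is the constant matrix H = [[-8, 4], [4, -10]].
det(H) = 64, tr(H) = -18.
det(H) > 0 and tr(H) < 0, so H is negative definite everywhere: concave.

concave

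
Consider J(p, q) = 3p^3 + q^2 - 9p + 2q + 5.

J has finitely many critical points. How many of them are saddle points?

J separates as a function of p plus a function of q, so ∇J=0 decouples.
∂J/∂p = 9(p - 1)(p + 1) = 0 at p ∈ {-1, 1}; ∂J/∂q = 2(q + 1) = 0 at q ∈ {-1}.
The Hessian is diagonal: diag(J_pp, J_qq). Second derivatives: J_pp(-1)=-18, J_pp(1)=18; J_qq(-1)=2.
Saddle points occur where the two diagonal entries have opposite signs: (-1, -1). Count: 1.

1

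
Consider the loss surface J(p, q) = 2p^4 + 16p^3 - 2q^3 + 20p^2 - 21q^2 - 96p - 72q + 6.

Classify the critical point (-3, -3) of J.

local maximum

The mixed partial ∂²J/∂p∂q is 0, so the Hessian at any point is diag(J_pp, J_qq) = diag(8(3p^2 + 12p + 5), -6(2q + 7)).
At (-3, -3): H = diag(-32, -6).
Both eigenvalues are negative, so H is negative definite: a local maximum.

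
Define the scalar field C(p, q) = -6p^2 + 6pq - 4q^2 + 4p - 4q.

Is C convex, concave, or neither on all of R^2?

C is quadratic, so its Hessian is the constant matrix H = [[-12, 6], [6, -8]].
det(H) = 60, tr(H) = -20.
det(H) > 0 and tr(H) < 0, so H is negative definite everywhere: concave.

concave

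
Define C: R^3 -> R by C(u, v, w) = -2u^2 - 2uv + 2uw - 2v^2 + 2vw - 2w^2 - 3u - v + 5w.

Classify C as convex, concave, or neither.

C is quadratic, so its Hessian is the constant matrix H = [[-4, -2, 2], [-2, -4, 2], [2, 2, -4]].
Leading principal minors: -4, 12, -32.
Signs alternate −, +, − ⇒ H ≺ 0 ⇒ concave.

concave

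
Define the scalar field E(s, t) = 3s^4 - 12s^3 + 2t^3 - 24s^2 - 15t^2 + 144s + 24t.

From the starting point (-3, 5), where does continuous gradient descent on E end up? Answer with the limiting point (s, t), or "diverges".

(-2, 4)

E is separable, so gradient descent decouples: s follows -∂E/∂s, t follows -∂E/∂t.
∂E/∂s = 12(s - 3)(s - 2)(s + 2); at s=-3 this is -360, so s increases.
∂E/∂t = 6(t - 4)(t - 1); at t=5 this is 24, so t decreases.
s converges to its nearest critical value -2 (a local min of the s-part); t converges to 4. The iterate converges to (-2, 4).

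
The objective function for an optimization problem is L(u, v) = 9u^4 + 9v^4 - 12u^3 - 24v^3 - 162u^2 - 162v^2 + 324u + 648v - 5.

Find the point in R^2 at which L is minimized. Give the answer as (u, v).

L(u,v) separates as P(u) + Q(v) − 5, so its minimum is min P + min Q − 5.
P'(u) = 36(u - 3)(u - 1)(u + 3) vanishes at u ∈ {-3, 1, 3}; Q'(v) = 36(v - 3)(v - 2)(v + 3) vanishes at v ∈ {-3, 2, 3}.
Local minima of P (where P''>0): P(-3)=-1377, P(3)=-81. Local minima of Q: Q(-3)=-2025, Q(3)=567.
So the global minimum of L is P(-3) + Q(-3) − 5 = -1377 − 2025 − 5 = -3407, attained at (-3, -3).

(-3, -3)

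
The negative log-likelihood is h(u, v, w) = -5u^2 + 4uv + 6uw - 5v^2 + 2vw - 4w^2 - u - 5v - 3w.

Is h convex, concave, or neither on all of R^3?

concave

h is quadratic, so its Hessian is the constant matrix H = [[-10, 4, 6], [4, -10, 2], [6, 2, -8]].
Leading principal minors: -10, 84, -176.
Signs alternate −, +, − ⇒ H ≺ 0 ⇒ concave.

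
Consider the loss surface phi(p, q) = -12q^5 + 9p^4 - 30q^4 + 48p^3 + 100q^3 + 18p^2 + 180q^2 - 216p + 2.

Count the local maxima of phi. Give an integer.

phi separates as a function of p plus a function of q, so ∇phi=0 decouples.
∂phi/∂p = 36(p - 1)(p + 2)(p + 3) = 0 at p ∈ {-3, -2, 1}; ∂phi/∂q = -60q(q - 2)(q + 1)(q + 3) = 0 at q ∈ {-3, -1, 0, 2}.
The Hessian is diagonal: diag(phi_pp, phi_qq). Second derivatives: phi_pp(-3)=144, phi_pp(-2)=-108, phi_pp(1)=432; phi_qq(-3)=1800, phi_qq(-1)=-360, phi_qq(0)=360, phi_qq(2)=-1800.
Local maxima occur where both diagonal entries negative: (-2, -1), (-2, 2). Count: 2.

2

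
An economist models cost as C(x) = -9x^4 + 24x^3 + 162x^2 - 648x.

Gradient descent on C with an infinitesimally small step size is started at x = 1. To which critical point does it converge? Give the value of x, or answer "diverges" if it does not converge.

C'(x) = -36(x - 3)(x - 2)(x + 3), so C'(1) = -288.
Gradient descent moves in the -C' direction, i.e. x is increasing.
The nearest critical point in that direction is x = 2, where C'' = 180 > 0 (a local minimum). The iterate converges there.

2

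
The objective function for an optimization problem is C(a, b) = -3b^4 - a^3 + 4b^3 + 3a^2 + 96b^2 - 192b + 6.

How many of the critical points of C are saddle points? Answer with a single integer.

3

C separates as a function of a plus a function of b, so ∇C=0 decouples.
∂C/∂a = -3a(a - 2) = 0 at a ∈ {0, 2}; ∂C/∂b = -12(b - 4)(b - 1)(b + 4) = 0 at b ∈ {-4, 1, 4}.
The Hessian is diagonal: diag(C_aa, C_bb). Second derivatives: C_aa(0)=6, C_aa(2)=-6; C_bb(-4)=-480, C_bb(1)=180, C_bb(4)=-288.
Saddle points occur where the two diagonal entries have opposite signs: (0, -4), (0, 4), (2, 1). Count: 3.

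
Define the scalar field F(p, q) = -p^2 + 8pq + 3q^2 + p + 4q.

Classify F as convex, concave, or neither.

neither

F is quadratic, so its Hessian is the constant matrix H = [[-2, 8], [8, 6]].
det(H) = -76, tr(H) = 4.
det(H) < 0, so H is indefinite: neither convex nor concave.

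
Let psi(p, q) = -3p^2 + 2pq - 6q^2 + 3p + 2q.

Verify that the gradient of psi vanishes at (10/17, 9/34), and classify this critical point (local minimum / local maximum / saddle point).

∇psi = (-6p + 2q + 3, 2p - 12q + 2); substituting (10/17, 9/34) gives ∇psi = (0, 0), so (10/17, 9/34) is indeed a critical point.
The Hessian of psi is constant: H = [[-6, 2], [2, -12]].
det(H) = (-6)·(-12) − 2² = 68.
det(H) > 0 and tr(H) = -18 < 0, so H is negative definite and the point is a local maximum.

local maximum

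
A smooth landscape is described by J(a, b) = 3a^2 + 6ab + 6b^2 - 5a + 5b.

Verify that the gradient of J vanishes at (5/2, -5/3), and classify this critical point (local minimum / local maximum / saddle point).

local minimum

∇J = (6a + 6b - 5, 6a + 12b + 5); substituting (5/2, -5/3) gives ∇J = (0, 0), so (5/2, -5/3) is indeed a critical point.
The Hessian of J is constant: H = [[6, 6], [6, 12]].
det(H) = 6·12 − 6² = 36.
det(H) > 0 and tr(H) = 18 > 0, so H is positive definite and the point is a local minimum.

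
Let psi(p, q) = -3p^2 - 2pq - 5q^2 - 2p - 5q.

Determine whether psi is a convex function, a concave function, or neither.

psi is quadratic, so its Hessian is the constant matrix H = [[-6, -2], [-2, -10]].
det(H) = 56, tr(H) = -16.
det(H) > 0 and tr(H) < 0, so H is negative definite everywhere: concave.

concave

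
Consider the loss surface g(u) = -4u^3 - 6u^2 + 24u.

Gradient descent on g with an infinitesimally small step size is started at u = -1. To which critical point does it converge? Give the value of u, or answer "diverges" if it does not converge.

-2

g'(u) = -12(u - 1)(u + 2), so g'(-1) = 24.
Gradient descent moves in the -g' direction, i.e. u is decreasing.
The nearest critical point in that direction is u = -2, where g'' = 36 > 0 (a local minimum). The iterate converges there.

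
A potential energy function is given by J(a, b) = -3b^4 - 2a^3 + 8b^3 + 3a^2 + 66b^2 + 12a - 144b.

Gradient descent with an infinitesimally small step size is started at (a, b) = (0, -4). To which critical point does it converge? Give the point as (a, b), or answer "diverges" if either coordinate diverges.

diverges

J is separable, so gradient descent decouples: a follows -∂J/∂a, b follows -∂J/∂b.
∂J/∂a = -6(a - 2)(a + 1); at a=0 this is 12, so a decreases.
∂J/∂b = -12(b - 4)(b - 1)(b + 3); at b=-4 this is 480, so b decreases.
The b-coordinate has no critical point in that direction and runs off to infinity.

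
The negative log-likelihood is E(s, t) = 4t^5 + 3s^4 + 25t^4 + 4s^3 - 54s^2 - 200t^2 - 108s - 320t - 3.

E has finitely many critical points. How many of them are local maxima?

2

E separates as a function of s plus a function of t, so ∇E=0 decouples.
∂E/∂s = 12(s - 3)(s + 1)(s + 3) = 0 at s ∈ {-3, -1, 3}; ∂E/∂t = 20(t - 2)(t + 1)(t + 2)(t + 4) = 0 at t ∈ {-4, -2, -1, 2}.
The Hessian is diagonal: diag(E_ss, E_tt). Second derivatives: E_ss(-3)=144, E_ss(-1)=-96, E_ss(3)=288; E_tt(-4)=-720, E_tt(-2)=160, E_tt(-1)=-180, E_tt(2)=1440.
Local maxima occur where both diagonal entries negative: (-1, -4), (-1, -1). Count: 2.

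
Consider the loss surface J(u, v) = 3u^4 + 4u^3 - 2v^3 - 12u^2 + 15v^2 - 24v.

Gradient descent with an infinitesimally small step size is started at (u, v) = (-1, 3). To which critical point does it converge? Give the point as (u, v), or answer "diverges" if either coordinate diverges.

J is separable, so gradient descent decouples: u follows -∂J/∂u, v follows -∂J/∂v.
∂J/∂u = 12u(u - 1)(u + 2); at u=-1 this is 24, so u decreases.
∂J/∂v = -6(v - 4)(v - 1); at v=3 this is 12, so v decreases.
u converges to its nearest critical value -2 (a local min of the u-part); v converges to 1. The iterate converges to (-2, 1).

(-2, 1)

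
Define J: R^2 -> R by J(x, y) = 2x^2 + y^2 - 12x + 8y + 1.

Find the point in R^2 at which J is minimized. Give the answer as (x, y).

(3, -4)

J(x,y) separates as P(x) + Q(y) + 1, so its minimum is min P + min Q + 1.
P'(x) = 4x - 12 vanishes at x ∈ {3}; Q'(y) = 2y + 8 vanishes at y ∈ {-4}.
Local minima of P (where P''>0): P(3)=-18. Local minima of Q: Q(-4)=-16.
So the global minimum of J is P(3) + Q(-4) + 1 = -18 − 16 + 1 = -33, attained at (3, -4).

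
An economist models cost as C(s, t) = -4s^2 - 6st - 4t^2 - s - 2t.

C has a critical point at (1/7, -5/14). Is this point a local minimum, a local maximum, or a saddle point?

The Hessian of C is constant: H = [[-8, -6], [-6, -8]].
det(H) = (-8)·(-8) − (-6)² = 28.
det(H) > 0 and tr(H) = -16 < 0, so H is negative definite and the point is a local maximum.

local maximum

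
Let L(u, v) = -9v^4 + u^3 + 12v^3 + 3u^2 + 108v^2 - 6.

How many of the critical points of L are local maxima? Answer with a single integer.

L separates as a function of u plus a function of v, so ∇L=0 decouples.
∂L/∂u = 3u(u + 2) = 0 at u ∈ {-2, 0}; ∂L/∂v = -36v(v - 3)(v + 2) = 0 at v ∈ {-2, 0, 3}.
The Hessian is diagonal: diag(L_uu, L_vv). Second derivatives: L_uu(-2)=-6, L_uu(0)=6; L_vv(-2)=-360, L_vv(0)=216, L_vv(3)=-540.
Local maxima occur where both diagonal entries negative: (-2, -2), (-2, 3). Count: 2.

2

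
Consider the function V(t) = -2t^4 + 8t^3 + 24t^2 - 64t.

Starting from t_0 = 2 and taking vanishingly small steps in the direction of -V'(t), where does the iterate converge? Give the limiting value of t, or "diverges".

V'(t) = -8(t - 4)(t - 1)(t + 2), so V'(2) = 64.
Gradient descent moves in the -V' direction, i.e. t is decreasing.
The nearest critical point in that direction is t = 1, where V'' = 72 > 0 (a local minimum). The iterate converges there.

1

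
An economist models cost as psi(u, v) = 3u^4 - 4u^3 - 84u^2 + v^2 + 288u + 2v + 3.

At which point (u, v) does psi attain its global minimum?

psi(u,v) separates as P(u) + Q(v) + 3, so its minimum is min P + min Q + 3.
P'(u) = 12(u - 3)(u - 2)(u + 4) vanishes at u ∈ {-4, 2, 3}; Q'(v) = 2v + 2 vanishes at v ∈ {-1}.
Local minima of P (where P''>0): P(-4)=-1472, P(3)=243. Local minima of Q: Q(-1)=-1.
So the global minimum of psi is P(-4) + Q(-1) + 3 = -1472 − 1 + 3 = -1470, attained at (-4, -1).

(-4, -1)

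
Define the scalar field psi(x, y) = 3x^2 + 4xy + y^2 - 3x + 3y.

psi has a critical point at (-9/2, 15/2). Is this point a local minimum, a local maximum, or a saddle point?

saddle point

The Hessian of psi is constant: H = [[6, 4], [4, 2]].
det(H) = 6·2 − 4² = -4.
Since det(H) < 0, H is indefinite and the critical point is a saddle point.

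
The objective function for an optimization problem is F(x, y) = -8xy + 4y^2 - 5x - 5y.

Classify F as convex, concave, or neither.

F is quadratic, so its Hessian is the constant matrix H = [[0, -8], [-8, 8]].
det(H) = -64, tr(H) = 8.
det(H) < 0, so H is indefinite: neither convex nor concave.

neither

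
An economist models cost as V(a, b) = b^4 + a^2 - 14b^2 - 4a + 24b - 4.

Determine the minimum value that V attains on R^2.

V(a,b) separates as P(a) + Q(b) − 4, so its minimum is min P + min Q − 4.
P'(a) = 2a - 4 vanishes at a ∈ {2}; Q'(b) = 4(b - 2)(b - 1)(b + 3) vanishes at b ∈ {-3, 1, 2}.
Local minima of P (where P''>0): P(2)=-4. Local minima of Q: Q(-3)=-117, Q(2)=8.
So the global minimum of V is P(2) + Q(-3) − 4 = -4 − 117 − 4 = -125, attained at (2, -3).

-125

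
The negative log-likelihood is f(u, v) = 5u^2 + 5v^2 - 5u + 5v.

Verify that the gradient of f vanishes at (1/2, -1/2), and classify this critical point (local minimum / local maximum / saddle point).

local minimum

∇f = (10u - 5, 10v + 5); substituting (1/2, -1/2) gives ∇f = (0, 0), so (1/2, -1/2) is indeed a critical point.
The Hessian of f is constant: H = [[10, 0], [0, 10]].
det(H) = 10·10 − 0² = 100.
det(H) > 0 and tr(H) = 20 > 0, so H is positive definite and the point is a local minimum.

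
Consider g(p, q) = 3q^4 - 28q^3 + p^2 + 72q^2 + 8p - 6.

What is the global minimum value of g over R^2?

g(p,q) separates as A(p) + B(q) − 6, so its minimum is min A + min B − 6.
A'(p) = 2p + 8 vanishes at p ∈ {-4}; B'(q) = 12q(q - 4)(q - 3) vanishes at q ∈ {0, 3, 4}.
Local minima of A (where A''>0): A(-4)=-16. Local minima of B: B(0)=0, B(4)=128.
So the global minimum of g is A(-4) + B(0) − 6 = -16 + 0 − 6 = -22, attained at (-4, 0).

-22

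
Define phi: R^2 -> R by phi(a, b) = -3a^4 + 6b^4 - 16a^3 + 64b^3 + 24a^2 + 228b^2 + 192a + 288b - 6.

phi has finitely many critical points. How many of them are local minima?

2

phi separates as a function of a plus a function of b, so ∇phi=0 decouples.
∂phi/∂a = -12(a - 2)(a + 2)(a + 4) = 0 at a ∈ {-4, -2, 2}; ∂phi/∂b = 24(b + 1)(b + 3)(b + 4) = 0 at b ∈ {-4, -3, -1}.
The Hessian is diagonal: diag(phi_aa, phi_bb). Second derivatives: phi_aa(-4)=-144, phi_aa(-2)=96, phi_aa(2)=-288; phi_bb(-4)=72, phi_bb(-3)=-48, phi_bb(-1)=144.
Local minima occur where both diagonal entries positive: (-2, -4), (-2, -1). Count: 2.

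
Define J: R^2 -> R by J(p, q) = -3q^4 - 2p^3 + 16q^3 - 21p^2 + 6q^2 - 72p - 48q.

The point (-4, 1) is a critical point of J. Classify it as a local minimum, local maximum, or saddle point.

The mixed partial ∂²J/∂p∂q is 0, so the Hessian at any point is diag(J_pp, J_qq) = diag(-6(2p + 7), 12(-3q^2 + 8q + 1)).
At (-4, 1): H = diag(6, 72).
Both eigenvalues are positive, so H is positive definite: a local minimum.

local minimum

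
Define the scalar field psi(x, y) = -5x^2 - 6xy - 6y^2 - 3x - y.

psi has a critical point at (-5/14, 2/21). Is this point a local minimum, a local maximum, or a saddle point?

local maximum

The Hessian of psi is constant: H = [[-10, -6], [-6, -12]].
det(H) = (-10)·(-12) − (-6)² = 84.
det(H) > 0 and tr(H) = -22 < 0, so H is negative definite and the point is a local maximum.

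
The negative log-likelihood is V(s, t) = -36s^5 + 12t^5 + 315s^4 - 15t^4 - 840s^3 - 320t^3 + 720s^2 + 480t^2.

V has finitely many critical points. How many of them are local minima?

V separates as a function of s plus a function of t, so ∇V=0 decouples.
∂V/∂s = -180s(s - 4)(s - 2)(s - 1) = 0 at s ∈ {0, 1, 2, 4}; ∂V/∂t = 60t(t - 4)(t - 1)(t + 4) = 0 at t ∈ {-4, 0, 1, 4}.
The Hessian is diagonal: diag(V_ss, V_tt). Second derivatives: V_ss(0)=1440, V_ss(1)=-540, V_ss(2)=720, V_ss(4)=-4320; V_tt(-4)=-9600, V_tt(0)=960, V_tt(1)=-900, V_tt(4)=5760.
Local minima occur where both diagonal entries positive: (0, 0), (0, 4), (2, 0), (2, 4). Count: 4.

4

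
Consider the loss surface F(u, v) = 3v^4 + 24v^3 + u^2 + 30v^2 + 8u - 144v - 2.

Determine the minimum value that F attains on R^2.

-105

F(u,v) separates as P(u) + Q(v) − 2, so its minimum is min P + min Q − 2.
P'(u) = 2u + 8 vanishes at u ∈ {-4}; Q'(v) = 12(v - 1)(v + 3)(v + 4) vanishes at v ∈ {-4, -3, 1}.
Local minima of P (where P''>0): P(-4)=-16. Local minima of Q: Q(-4)=288, Q(1)=-87.
So the global minimum of F is P(-4) + Q(1) − 2 = -16 − 87 − 2 = -105, attained at (-4, 1).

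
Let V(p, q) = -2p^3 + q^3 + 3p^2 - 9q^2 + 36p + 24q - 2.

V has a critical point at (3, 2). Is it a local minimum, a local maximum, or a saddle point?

local maximum

The mixed partial ∂²V/∂p∂q is 0, so the Hessian at any point is diag(V_pp, V_qq) = diag(6(-2p + 1), 6(q - 3)).
At (3, 2): H = diag(-30, -6).
Both eigenvalues are negative, so H is negative definite: a local maximum.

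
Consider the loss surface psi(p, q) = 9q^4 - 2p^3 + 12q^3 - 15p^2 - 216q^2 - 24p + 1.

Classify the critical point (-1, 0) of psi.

The mixed partial ∂²psi/∂p∂q is 0, so the Hessian at any point is diag(psi_pp, psi_qq) = diag(-6(2p + 5), 36(3q^2 + 2q - 12)).
At (-1, 0): H = diag(-18, -432).
Both eigenvalues are negative, so H is negative definite: a local maximum.

local maximum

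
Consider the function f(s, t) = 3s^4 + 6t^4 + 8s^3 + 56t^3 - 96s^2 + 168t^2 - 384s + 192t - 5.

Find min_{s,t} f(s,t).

f(s,t) separates as P(s) + Q(t) − 5, so its minimum is min P + min Q − 5.
P'(s) = 12(s - 4)(s + 2)(s + 4) vanishes at s ∈ {-4, -2, 4}; Q'(t) = 24(t + 1)(t + 2)(t + 4) vanishes at t ∈ {-4, -2, -1}.
Local minima of P (where P''>0): P(-4)=256, P(4)=-1792. Local minima of Q: Q(-4)=-128, Q(-1)=-74.
So the global minimum of f is P(4) + Q(-4) − 5 = -1792 − 128 − 5 = -1925, attained at (4, -4).

-1925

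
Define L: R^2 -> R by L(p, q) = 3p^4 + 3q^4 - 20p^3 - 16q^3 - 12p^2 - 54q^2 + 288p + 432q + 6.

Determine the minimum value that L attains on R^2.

L(p,q) separates as A(p) + B(q) + 6, so its minimum is min A + min B + 6.
A'(p) = 12(p - 4)(p - 3)(p + 2) vanishes at p ∈ {-2, 3, 4}; B'(q) = 12(q - 4)(q - 3)(q + 3) vanishes at q ∈ {-3, 3, 4}.
Local minima of A (where A''>0): A(-2)=-416, A(4)=448. Local minima of B: B(-3)=-1107, B(4)=608.
So the global minimum of L is A(-2) + B(-3) + 6 = -416 − 1107 + 6 = -1517, attained at (-2, -3).

-1517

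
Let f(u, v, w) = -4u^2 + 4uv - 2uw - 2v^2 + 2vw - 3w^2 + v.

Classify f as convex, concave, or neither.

f is quadratic, so its Hessian is the constant matrix H = [[-8, 4, -2], [4, -4, 2], [-2, 2, -6]].
Leading principal minors: -8, 16, -80.
Signs alternate −, +, − ⇒ H ≺ 0 ⇒ concave.

concave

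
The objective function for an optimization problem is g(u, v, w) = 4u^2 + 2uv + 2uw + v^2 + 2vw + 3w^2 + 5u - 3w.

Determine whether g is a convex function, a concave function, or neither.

g is quadratic, so its Hessian is the constant matrix H = [[8, 2, 2], [2, 2, 2], [2, 2, 6]].
Leading principal minors: 8, 12, 48.
All positive ⇒ H ≻ 0 ⇒ convex.

convex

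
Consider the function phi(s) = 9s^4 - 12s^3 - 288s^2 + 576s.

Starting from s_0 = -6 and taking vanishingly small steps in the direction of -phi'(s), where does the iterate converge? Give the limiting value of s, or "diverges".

phi'(s) = 36(s - 4)(s - 1)(s + 4), so phi'(-6) = -5040.
Gradient descent moves in the -phi' direction, i.e. s is increasing.
The nearest critical point in that direction is s = -4, where phi'' = 1440 > 0 (a local minimum). The iterate converges there.

-4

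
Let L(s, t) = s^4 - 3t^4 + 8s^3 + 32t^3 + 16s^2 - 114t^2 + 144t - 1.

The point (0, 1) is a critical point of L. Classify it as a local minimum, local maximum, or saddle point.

saddle point

The mixed partial ∂²L/∂s∂t is 0, so the Hessian at any point is diag(L_ss, L_tt) = diag(4(3s^2 + 12s + 8), 12(-3t^2 + 16t - 19)).
At (0, 1): H = diag(32, -72).
The eigenvalues have opposite signs, so H is indefinite: a saddle point.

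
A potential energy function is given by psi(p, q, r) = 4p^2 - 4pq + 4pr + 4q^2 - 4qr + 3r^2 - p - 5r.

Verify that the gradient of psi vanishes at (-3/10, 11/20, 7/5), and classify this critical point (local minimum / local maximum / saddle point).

∇psi = (8p - 4q + 4r - 1, -4p + 8q - 4r, 4p - 4q + 6r - 5); substituting (-3/10, 11/20, 7/5) gives ∇psi = (0, 0, 0), so (-3/10, 11/20, 7/5) is indeed a critical point.
The Hessian is constant: H = [[8, -4, 4], [-4, 8, -4], [4, -4, 6]].
Leading principal minors: Δ₁ = 8, Δ₂ = 48, Δ₃ = 160.
All leading minors are positive, so H is positive definite: a local minimum.

local minimum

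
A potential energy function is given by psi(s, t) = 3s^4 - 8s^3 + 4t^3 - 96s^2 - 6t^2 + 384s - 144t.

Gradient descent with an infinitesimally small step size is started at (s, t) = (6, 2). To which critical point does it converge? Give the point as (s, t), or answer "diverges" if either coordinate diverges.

(4, 4)

psi is separable, so gradient descent decouples: s follows -∂psi/∂s, t follows -∂psi/∂t.
∂psi/∂s = 12(s - 4)(s - 2)(s + 4); at s=6 this is 960, so s decreases.
∂psi/∂t = 12(t - 4)(t + 3); at t=2 this is -120, so t increases.
s converges to its nearest critical value 4 (a local min of the s-part); t converges to 4. The iterate converges to (4, 4).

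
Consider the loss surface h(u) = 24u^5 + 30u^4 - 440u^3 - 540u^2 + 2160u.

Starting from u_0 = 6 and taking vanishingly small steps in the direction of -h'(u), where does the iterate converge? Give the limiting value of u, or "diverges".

h'(u) = 120(u - 3)(u - 1)(u + 2)(u + 3), so h'(6) = 129600.
Gradient descent moves in the -h' direction, i.e. u is decreasing.
The nearest critical point in that direction is u = 3, where h'' = 7200 > 0 (a local minimum). The iterate converges there.

3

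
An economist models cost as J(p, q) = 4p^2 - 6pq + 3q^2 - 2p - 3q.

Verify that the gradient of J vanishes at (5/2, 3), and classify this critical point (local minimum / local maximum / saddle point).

∇J = (8p - 6q - 2, -6p + 6q - 3); substituting (5/2, 3) gives ∇J = (0, 0), so (5/2, 3) is indeed a critical point.
The Hessian of J is constant: H = [[8, -6], [-6, 6]].
det(H) = 8·6 − (-6)² = 12.
det(H) > 0 and tr(H) = 14 > 0, so H is positive definite and the point is a local minimum.

local minimum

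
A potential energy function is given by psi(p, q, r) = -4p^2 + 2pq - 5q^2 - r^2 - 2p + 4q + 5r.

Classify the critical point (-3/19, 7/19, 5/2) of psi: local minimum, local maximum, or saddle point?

The Hessian is constant: H = [[-8, 2, 0], [2, -10, 0], [0, 0, -2]].
Leading principal minors: Δ₁ = -8, Δ₂ = 76, Δ₃ = -152.
The minors alternate sign starting negative (−, +, −), so H is negative definite: a local maximum.

local maximum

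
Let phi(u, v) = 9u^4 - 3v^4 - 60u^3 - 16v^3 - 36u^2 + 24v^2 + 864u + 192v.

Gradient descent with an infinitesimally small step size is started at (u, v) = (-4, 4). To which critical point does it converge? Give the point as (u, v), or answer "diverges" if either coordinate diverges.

phi is separable, so gradient descent decouples: u follows -∂phi/∂u, v follows -∂phi/∂v.
∂phi/∂u = 36(u - 4)(u - 3)(u + 2); at u=-4 this is -4032, so u increases.
∂phi/∂v = -12(v - 2)(v + 2)(v + 4); at v=4 this is -1152, so v increases.
The v-coordinate has no critical point in that direction and runs off to infinity.

diverges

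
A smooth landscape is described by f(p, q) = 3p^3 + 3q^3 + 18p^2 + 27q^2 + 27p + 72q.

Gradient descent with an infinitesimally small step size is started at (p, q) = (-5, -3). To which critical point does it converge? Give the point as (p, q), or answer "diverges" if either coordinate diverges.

f is separable, so gradient descent decouples: p follows -∂f/∂p, q follows -∂f/∂q.
∂f/∂p = 9(p + 1)(p + 3); at p=-5 this is 72, so p decreases.
∂f/∂q = 9(q + 2)(q + 4); at q=-3 this is -9, so q increases.
The p-coordinate has no critical point in that direction and runs off to infinity.

diverges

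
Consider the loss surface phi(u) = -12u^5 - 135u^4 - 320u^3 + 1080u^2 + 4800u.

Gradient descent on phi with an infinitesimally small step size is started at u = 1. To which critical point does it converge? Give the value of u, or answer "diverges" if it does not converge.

phi'(u) = -60(u - 2)(u + 2)(u + 4)(u + 5), so phi'(1) = 5400.
Gradient descent moves in the -phi' direction, i.e. u is decreasing.
The nearest critical point in that direction is u = -2, where phi'' = 1440 > 0 (a local minimum). The iterate converges there.

-2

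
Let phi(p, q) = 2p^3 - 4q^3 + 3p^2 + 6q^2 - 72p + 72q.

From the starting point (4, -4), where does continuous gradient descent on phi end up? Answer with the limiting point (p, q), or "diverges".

phi is separable, so gradient descent decouples: p follows -∂phi/∂p, q follows -∂phi/∂q.
∂phi/∂p = 6(p - 3)(p + 4); at p=4 this is 48, so p decreases.
∂phi/∂q = -12(q - 3)(q + 2); at q=-4 this is -168, so q increases.
p converges to its nearest critical value 3 (a local min of the p-part); q converges to -2. The iterate converges to (3, -2).

(3, -2)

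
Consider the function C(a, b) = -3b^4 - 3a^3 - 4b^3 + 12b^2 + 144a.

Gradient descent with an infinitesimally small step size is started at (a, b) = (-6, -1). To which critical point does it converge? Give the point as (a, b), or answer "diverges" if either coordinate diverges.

C is separable, so gradient descent decouples: a follows -∂C/∂a, b follows -∂C/∂b.
∂C/∂a = -9(a - 4)(a + 4); at a=-6 this is -180, so a increases.
∂C/∂b = -12b(b - 1)(b + 2); at b=-1 this is -24, so b increases.
a converges to its nearest critical value -4 (a local min of the a-part); b converges to 0. The iterate converges to (-4, 0).

(-4, 0)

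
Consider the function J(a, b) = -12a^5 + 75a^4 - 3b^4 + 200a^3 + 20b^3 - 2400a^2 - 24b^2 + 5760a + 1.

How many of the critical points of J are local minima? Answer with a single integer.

2

J separates as a function of a plus a function of b, so ∇J=0 decouples.
∂J/∂a = -60(a - 4)(a - 3)(a - 2)(a + 4) = 0 at a ∈ {-4, 2, 3, 4}; ∂J/∂b = -12b(b - 4)(b - 1) = 0 at b ∈ {0, 1, 4}.
The Hessian is diagonal: diag(J_aa, J_bb). Second derivatives: J_aa(-4)=20160, J_aa(2)=-720, J_aa(3)=420, J_aa(4)=-960; J_bb(0)=-48, J_bb(1)=36, J_bb(4)=-144.
Local minima occur where both diagonal entries positive: (-4, 1), (3, 1). Count: 2.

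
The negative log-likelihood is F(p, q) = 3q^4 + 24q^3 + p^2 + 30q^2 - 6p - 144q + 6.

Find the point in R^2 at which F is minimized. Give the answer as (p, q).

(3, 1)

F(p,q) separates as A(p) + B(q) + 6, so its minimum is min A + min B + 6.
A'(p) = 2p - 6 vanishes at p ∈ {3}; B'(q) = 12(q - 1)(q + 3)(q + 4) vanishes at q ∈ {-4, -3, 1}.
Local minima of A (where A''>0): A(3)=-9. Local minima of B: B(-4)=288, B(1)=-87.
So the global minimum of F is A(3) + B(1) + 6 = -9 − 87 + 6 = -90, attained at (3, 1).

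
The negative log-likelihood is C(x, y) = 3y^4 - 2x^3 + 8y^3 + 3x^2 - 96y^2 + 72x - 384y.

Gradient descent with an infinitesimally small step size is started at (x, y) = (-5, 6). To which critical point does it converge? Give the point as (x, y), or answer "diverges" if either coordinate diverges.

(-3, 4)

C is separable, so gradient descent decouples: x follows -∂C/∂x, y follows -∂C/∂y.
∂C/∂x = -6(x - 4)(x + 3); at x=-5 this is -108, so x increases.
∂C/∂y = 12(y - 4)(y + 2)(y + 4); at y=6 this is 1920, so y decreases.
x converges to its nearest critical value -3 (a local min of the x-part); y converges to 4. The iterate converges to (-3, 4).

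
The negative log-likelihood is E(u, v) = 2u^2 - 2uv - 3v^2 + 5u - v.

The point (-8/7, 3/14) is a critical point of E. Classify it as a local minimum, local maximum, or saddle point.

saddle point

The Hessian of E is constant: H = [[4, -2], [-2, -6]].
det(H) = 4·(-6) − (-2)² = -28.
Since det(H) < 0, H is indefinite and the critical point is a saddle point.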